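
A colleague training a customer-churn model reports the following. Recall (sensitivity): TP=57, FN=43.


Recall = TP/(TP+FN)
= 57/(57+43)
= 57/100 = 57.0%

57.0%


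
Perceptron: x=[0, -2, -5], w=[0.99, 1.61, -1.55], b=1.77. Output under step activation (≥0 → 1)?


z = (0)·(0.99) + (-2)·(1.61) + (-5)·(-1.55) + 1.77
  = 6.3
step(z) = 1 (z≥0)

1


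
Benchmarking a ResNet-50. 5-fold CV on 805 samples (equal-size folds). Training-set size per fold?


Fold size = 805/5 = 161
Training per fold = 805 - 161 = 644

644


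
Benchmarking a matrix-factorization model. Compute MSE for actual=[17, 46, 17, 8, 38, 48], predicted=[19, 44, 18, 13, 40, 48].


Squared errors: (17-19)²=4, (46-44)²=4, (17-18)²=1, (8-13)²=25, (38-40)²=4, (48-48)²=0
Sum = 38
MSE = 38/6 = 19/3

19/3


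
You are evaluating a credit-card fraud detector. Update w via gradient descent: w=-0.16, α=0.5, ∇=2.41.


w_new = w - α·∇
= -0.16 - 0.5·2.41
= -0.16 - 1.205
= -1.365

-1.365


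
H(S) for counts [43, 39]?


Probabilities: [43/82, 39/82] ≈ [0.5244, 0.4756]
H = -((43/82)·log₂(43/82) + (39/82)·log₂(39/82))
  = 0.9983 bits

0.9983 bits


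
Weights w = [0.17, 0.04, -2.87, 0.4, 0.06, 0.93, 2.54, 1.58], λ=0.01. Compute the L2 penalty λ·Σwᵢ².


‖w‖₂² = (0.17)² + (0.04)² + (-2.87)² + (0.4)² + (0.06)² + (0.93)² + (2.54)² + (1.58)²
     = 0.0289 + 0.0016 + 8.2369 + 0.16 + 0.0036 + 0.8649 + 6.4516 + 2.4964
     = 18.2439
λ·‖w‖₂² = 0.01·18.2439 = 0.182439

0.182439


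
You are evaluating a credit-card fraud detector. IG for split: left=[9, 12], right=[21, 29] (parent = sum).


Parent = [30, 41], H_parent = 0.9826
H_left = 0.9852 (n=21), H_right = 0.9815 (n=50)
H_children = (21/71)·0.9852 + (50/71)·0.9815 = 0.9826
IG = 0.9826 - 0.9826 = 0.0

0.0


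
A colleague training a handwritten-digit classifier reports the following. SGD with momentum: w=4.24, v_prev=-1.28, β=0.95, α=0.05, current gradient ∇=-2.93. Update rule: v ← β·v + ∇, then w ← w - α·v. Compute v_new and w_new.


v_new = 0.95·-1.28 - 2.93 = -1.216 - 2.93 = -4.146
w_new = 4.24 - 0.05·-4.146 = 4.24 + 0.2073 = 4.4473

v_new=-4.146, w_new=4.4473


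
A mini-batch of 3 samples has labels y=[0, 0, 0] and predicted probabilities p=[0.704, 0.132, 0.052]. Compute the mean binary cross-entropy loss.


L[0] = -ln(1-0.704) = -ln(0.296) = 1.2174
L[1] = -ln(1-0.132) = -ln(0.868) = 0.1416
L[2] = -ln(1-0.052) = -ln(0.948) = 0.0534
mean = (1.2174 + 0.1416 + 0.0534)/3 = 0.4708

0.4708


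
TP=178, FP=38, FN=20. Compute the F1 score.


Precision = 178/216 = 0.8241
Recall = 178/198 = 0.899
F1 = 2·P·R/(P+R) = 2·TP/(2·TP+FP+FN) = 356/(356+38+20) = 356/414 = 0.8599

0.8599


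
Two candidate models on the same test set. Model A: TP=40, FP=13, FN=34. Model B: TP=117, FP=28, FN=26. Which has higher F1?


Model A: P=40/53=0.7547, R=40/74=0.5405, F1=2PR/(P+R)=2TP/(2TP+FP+FN)=80/127=0.6299
Model B: P=117/145=0.8069, R=117/143=0.8182, F1=2PR/(P+R)=2TP/(2TP+FP+FN)=234/288=0.8125
0.6299 < 0.8125 → Model B

Model B


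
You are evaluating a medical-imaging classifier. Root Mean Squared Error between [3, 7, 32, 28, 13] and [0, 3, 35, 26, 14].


MSE = 39/5 = 7.8
RMSE = √(39/5) = 2.7928

2.7928


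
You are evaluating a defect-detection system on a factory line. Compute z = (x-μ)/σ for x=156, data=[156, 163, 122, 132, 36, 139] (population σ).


μ = 124.6667, σ = 41.9907
z = (156 - 124.6667)/41.9907 = 0.7462

0.7462


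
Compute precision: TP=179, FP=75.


Precision = TP/(TP+FP)
= 179/(179+75)
= 179/254 = 70.47%

70.47%


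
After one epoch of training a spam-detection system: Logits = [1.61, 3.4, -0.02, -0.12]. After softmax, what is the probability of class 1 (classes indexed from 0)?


Exponentials: e^1.61=5.0028, e^3.4=29.9641, e^-0.02=0.9802, e^-0.12=0.8869
Sum = 36.834
Softmax = [0.1358, 0.8135, 0.0266, 0.0241]
p[1] = 29.9641/36.834 = 0.8135

0.8135


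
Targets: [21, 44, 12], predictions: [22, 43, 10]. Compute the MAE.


Absolute errors: |21-22|=1, |44-43|=1, |12-10|=2
Sum = 4
MAE = 4/3 = 4/3

4/3


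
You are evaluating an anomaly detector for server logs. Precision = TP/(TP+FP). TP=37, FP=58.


Precision = TP/(TP+FP)
= 37/(37+58)
= 37/95 = 38.95%

38.95%


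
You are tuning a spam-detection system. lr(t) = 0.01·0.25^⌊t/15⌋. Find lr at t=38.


n_drops = ⌊38/15⌋ = 2
lr = 0.01·0.25^2 = 0.01·0.0625 = 0.000625

0.000625


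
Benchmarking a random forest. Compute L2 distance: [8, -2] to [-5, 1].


d = √((8+ 5)² + (-2-1)²)
  = √(169 + 9)
  = √178 = 13.3417

13.3417


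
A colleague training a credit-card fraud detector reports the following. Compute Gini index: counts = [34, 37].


Probabilities: [34/71, 37/71] ≈ [0.4789, 0.5211]
Σpᵢ² = (1156 + 1369)/71² = 2525/5041
Gini = 1 - Σpᵢ² = 1 - 2525/5041 = 0.4991

0.4991


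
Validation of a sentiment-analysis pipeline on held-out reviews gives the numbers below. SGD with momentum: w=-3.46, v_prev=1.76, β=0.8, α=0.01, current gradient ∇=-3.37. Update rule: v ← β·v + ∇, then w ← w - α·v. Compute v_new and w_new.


v_new = 0.8·1.76 - 3.37 = 1.408 - 3.37 = -1.962
w_new = -3.46 - 0.01·-1.962 = -3.46 + 0.01962 = -3.44038

v_new=-1.962, w_new=-3.44038


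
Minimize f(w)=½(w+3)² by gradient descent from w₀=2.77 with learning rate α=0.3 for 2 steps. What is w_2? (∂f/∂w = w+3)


step 1: grad = 2.77+3 = 5.77; w = 2.77 - 0.3·(5.77) = 1.039
step 2: grad = 1.039+3 = 4.039; w = 1.039 - 0.3·(4.039) = -0.1727

-0.1727


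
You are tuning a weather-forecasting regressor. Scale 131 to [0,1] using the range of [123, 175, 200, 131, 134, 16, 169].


min=16, max=200
(131-16)/(200-16) = 115/184 = 0.625

0.625


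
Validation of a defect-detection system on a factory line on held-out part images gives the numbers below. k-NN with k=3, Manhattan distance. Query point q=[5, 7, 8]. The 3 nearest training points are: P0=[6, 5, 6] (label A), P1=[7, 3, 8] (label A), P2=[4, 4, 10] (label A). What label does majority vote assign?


d(q,P0) = 5  (label A)
d(q,P1) = 6  (label A)
d(q,P2) = 6  (label A)
Votes: A=3, B=0
Majority → A

A


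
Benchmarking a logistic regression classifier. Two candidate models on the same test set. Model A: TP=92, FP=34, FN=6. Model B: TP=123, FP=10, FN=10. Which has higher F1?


Model A: P=92/126=0.7302, R=92/98=0.9388, F1=2PR/(P+R)=2TP/(2TP+FP+FN)=184/224=0.8214
Model B: P=123/133=0.9248, R=123/133=0.9248, F1=2PR/(P+R)=2TP/(2TP+FP+FN)=246/266=0.9248
0.8214 < 0.9248 → Model B

Model B


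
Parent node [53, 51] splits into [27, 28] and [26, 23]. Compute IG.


Parent = [53, 51], H_parent = 0.9997
H_left = 0.9998 (n=55), H_right = 0.9973 (n=49)
H_children = (55/104)·0.9998 + (49/104)·0.9973 = 0.9986
IG = 0.9997 - 0.9986 = 0.0011

0.0011


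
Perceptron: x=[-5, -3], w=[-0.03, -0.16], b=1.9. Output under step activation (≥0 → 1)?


z = (-5)·(-0.03) + (-3)·(-0.16) + 1.9
  = 2.53
step(z) = 1 (z≥0)

1


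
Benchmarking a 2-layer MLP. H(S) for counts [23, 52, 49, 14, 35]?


Probabilities: [23/173, 52/173, 49/173, 14/173, 35/173] ≈ [0.1329, 0.3006, 0.2832, 0.0809, 0.2023]
H = -((23/173)·log₂(23/173) + (52/173)·log₂(52/173) + (49/173)·log₂(49/173) + (14/173)·log₂(14/173) + (35/173)·log₂(35/173))
  = 2.1837 bits

2.1837 bits


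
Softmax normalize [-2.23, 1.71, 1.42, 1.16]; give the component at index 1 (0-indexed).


Exponentials: e^-2.23=0.1075, e^1.71=5.529, e^1.42=4.1371, e^1.16=3.1899
Sum = 12.9635
Softmax = [0.0083, 0.4265, 0.3191, 0.2461]
p[1] = 5.529/12.9635 = 0.4265

0.4265


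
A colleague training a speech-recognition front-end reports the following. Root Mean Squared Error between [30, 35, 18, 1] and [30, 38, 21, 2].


MSE = 19/4 = 4.75
RMSE = √(19/4) = 2.1794

2.1794


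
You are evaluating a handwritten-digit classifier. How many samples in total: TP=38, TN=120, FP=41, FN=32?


Total = TP + TN + FP + FN
= 38 + 120 + 41 + 32
= 231
(Predicted positive: 79, predicted negative: 152)

231


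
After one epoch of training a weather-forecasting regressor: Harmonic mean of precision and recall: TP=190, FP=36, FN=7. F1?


Precision = 190/226 = 0.8407
Recall = 190/197 = 0.9645
F1 = 2·P·R/(P+R) = 2·TP/(2·TP+FP+FN) = 380/(380+36+7) = 380/423 = 0.8983

0.8983


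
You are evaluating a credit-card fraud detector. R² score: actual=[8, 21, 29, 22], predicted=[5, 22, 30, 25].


ȳ = 20
SS_res = Σ(y-ŷ)² = 20
SS_tot = Σ(y-ȳ)² = 230
R² = 1 - SS_res/SS_tot = 1 - 0.087 = 0.913

0.913


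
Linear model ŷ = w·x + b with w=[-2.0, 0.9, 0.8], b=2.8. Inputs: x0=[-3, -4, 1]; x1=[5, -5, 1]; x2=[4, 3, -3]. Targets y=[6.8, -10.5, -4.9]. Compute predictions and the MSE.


ŷ0 = (-2.0)·(-3) + (0.9)·(-4) + (0.8)·(1) + 2.8 = 6.0
ŷ1 = (-2.0)·(5) + (0.9)·(-5) + (0.8)·(1) + 2.8 = -10.9
ŷ2 = (-2.0)·(4) + (0.9)·(3) + (0.8)·(-3) + 2.8 = -4.9
errors² = [0.64, 0.16, 0.0]
MSE = 0.8000/3 = 0.2667

0.2667


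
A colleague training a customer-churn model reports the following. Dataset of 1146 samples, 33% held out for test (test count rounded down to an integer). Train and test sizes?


Test = ⌊1146·33/100⌋ = 378
Train = 1146 - 378 = 768

Train: 768, Test: 378


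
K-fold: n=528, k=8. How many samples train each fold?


Fold size = 528/8 = 66
Training per fold = 528 - 66 = 462

462


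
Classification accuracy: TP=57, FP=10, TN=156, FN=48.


Accuracy = (TP+TN)/(TP+TN+FP+FN)
= (57+156)/(271)
= 213/271 = 78.6%

78.6%


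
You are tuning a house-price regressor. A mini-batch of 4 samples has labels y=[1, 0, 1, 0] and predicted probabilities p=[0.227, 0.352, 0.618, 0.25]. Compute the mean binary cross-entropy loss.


L[0] = -ln(0.227) = 1.4828
L[1] = -ln(1-0.352) = -ln(0.648) = 0.4339
L[2] = -ln(0.618) = 0.4813
L[3] = -ln(1-0.25) = -ln(0.75) = 0.2877
mean = (1.4828 + 0.4339 + 0.4813 + 0.2877)/4 = 0.6714

0.6714


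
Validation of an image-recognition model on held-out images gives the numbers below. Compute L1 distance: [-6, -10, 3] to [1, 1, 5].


d = |-6-1| + |-10-1| + |3-5|
  = 7 + 11 + 2
  = 20

20


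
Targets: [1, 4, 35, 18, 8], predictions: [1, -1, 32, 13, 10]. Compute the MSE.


Squared errors: (1-1)²=0, (4+ 1)²=25, (35-32)²=9, (18-13)²=25, (8-10)²=4
Sum = 63
MSE = 63/5 = 63/5

63/5


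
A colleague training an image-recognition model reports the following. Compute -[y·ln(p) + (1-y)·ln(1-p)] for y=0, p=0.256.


BCE = -[y·ln(p) + (1-y)·ln(1-p)]
= -0 - 1·ln(1-0.256)
= -ln(0.744) = 0.2957

0.2957


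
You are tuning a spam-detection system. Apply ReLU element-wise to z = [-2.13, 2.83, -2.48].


ReLU(-2.13) = max(0, -2.13) = 0.0
ReLU(2.83) = max(0, 2.83) = 2.83
ReLU(-2.48) = max(0, -2.48) = 0.0
result = [0.0, 2.83, 0.0]

[0.0, 2.83, 0.0]


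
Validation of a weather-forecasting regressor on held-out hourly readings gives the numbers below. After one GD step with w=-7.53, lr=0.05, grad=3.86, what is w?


w_new = w - α·∇
= -7.53 - 0.05·3.86
= -7.53 - 0.193
= -7.723

-7.723


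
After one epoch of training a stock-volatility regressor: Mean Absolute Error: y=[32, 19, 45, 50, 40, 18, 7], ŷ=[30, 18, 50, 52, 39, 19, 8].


Absolute errors: |32-30|=2, |19-18|=1, |45-50|=5, |50-52|=2, |40-39|=1, |18-19|=1, |7-8|=1
Sum = 13
MAE = 13/7 = 13/7

13/7


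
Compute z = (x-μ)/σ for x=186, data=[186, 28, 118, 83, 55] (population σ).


μ = 94, σ = 54.8416
z = (186 - 94)/54.8416 = 1.6776

1.6776


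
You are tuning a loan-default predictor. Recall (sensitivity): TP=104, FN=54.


Recall = TP/(TP+FN)
= 104/(104+54)
= 104/158 = 65.82%

65.82%


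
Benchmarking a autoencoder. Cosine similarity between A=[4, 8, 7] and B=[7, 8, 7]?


A·B = 4·7 + 8·8 + 7·7 = 141
‖A‖ = √129 = 11.3578, ‖B‖ = √162 = 12.7279
cos = 141/(√129·√162) = 141/√20898 = 0.9754

0.9754


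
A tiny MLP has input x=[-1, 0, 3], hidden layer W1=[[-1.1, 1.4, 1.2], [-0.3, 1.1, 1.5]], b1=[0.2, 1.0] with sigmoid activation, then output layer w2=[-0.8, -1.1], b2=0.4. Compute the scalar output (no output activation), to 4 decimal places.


z1[0] = (-1.1)·(-1) + (1.4)·(0) + (1.2)·(3) + 0.2 = 4.9
z1[1] = (-0.3)·(-1) + (1.1)·(0) + (1.5)·(3) + 1.0 = 5.8
h = sigmoid(z1) = [0.9926, 0.997]
output = (-0.8)·(0.9926) + (-1.1)·(0.997) + 0.4 = -1.4908

-1.4908


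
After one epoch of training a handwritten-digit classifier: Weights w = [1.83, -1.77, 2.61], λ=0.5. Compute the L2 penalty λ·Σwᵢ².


‖w‖₂² = (1.83)² + (-1.77)² + (2.61)²
     = 3.3489 + 3.1329 + 6.8121
     = 13.2939
λ·‖w‖₂² = 0.5·13.2939 = 6.64695

6.64695


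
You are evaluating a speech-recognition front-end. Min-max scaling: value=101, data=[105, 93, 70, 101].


min=70, max=105
(101-70)/(105-70) = 31/35 = 0.8857

0.8857


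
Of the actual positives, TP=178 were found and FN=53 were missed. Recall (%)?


Recall = TP/(TP+FN)
= 178/(178+53)
= 178/231 = 77.06%

77.06%


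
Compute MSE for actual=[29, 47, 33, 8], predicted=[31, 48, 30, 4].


Squared errors: (29-31)²=4, (47-48)²=1, (33-30)²=9, (8-4)²=16
Sum = 30
MSE = 30/4 = 15/2

15/2


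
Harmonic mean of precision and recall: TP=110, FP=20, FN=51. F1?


Precision = 110/130 = 0.8462
Recall = 110/161 = 0.6832
F1 = 2·P·R/(P+R) = 2·TP/(2·TP+FP+FN) = 220/(220+20+51) = 220/291 = 0.756

0.756


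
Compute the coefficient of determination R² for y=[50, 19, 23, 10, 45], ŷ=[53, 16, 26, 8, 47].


ȳ = 29.4
SS_res = Σ(y-ŷ)² = 35
SS_tot = Σ(y-ȳ)² = 1193.2
R² = 1 - SS_res/SS_tot = 1 - 0.0293 = 0.9707

0.9707


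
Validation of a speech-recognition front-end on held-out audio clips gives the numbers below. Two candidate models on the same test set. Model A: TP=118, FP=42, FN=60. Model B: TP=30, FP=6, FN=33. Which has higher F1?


Model A: P=118/160=0.7375, R=118/178=0.6629, F1=2PR/(P+R)=2TP/(2TP+FP+FN)=236/338=0.6982
Model B: P=30/36=0.8333, R=30/63=0.4762, F1=2PR/(P+R)=2TP/(2TP+FP+FN)=60/99=0.6061
0.6982 > 0.6061 → Model A

Model A


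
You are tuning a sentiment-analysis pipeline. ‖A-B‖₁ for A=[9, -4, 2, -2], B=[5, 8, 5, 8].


d = |9-5| + |-4-8| + |2-5| + |-2-8|
  = 4 + 12 + 3 + 10
  = 29

29


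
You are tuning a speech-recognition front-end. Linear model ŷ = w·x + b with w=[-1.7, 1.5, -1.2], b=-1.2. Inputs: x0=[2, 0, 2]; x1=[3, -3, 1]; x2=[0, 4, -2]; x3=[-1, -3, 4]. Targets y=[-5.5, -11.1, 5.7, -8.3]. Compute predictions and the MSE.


ŷ0 = (-1.7)·(2) + (1.5)·(0) + (-1.2)·(2) - 1.2 = -7.0
ŷ1 = (-1.7)·(3) + (1.5)·(-3) + (-1.2)·(1) - 1.2 = -12.0
ŷ2 = (-1.7)·(0) + (1.5)·(4) + (-1.2)·(-2) - 1.2 = 7.2
ŷ3 = (-1.7)·(-1) + (1.5)·(-3) + (-1.2)·(4) - 1.2 = -8.8
errors² = [2.25, 0.81, 2.25, 0.25]
MSE = 5.5600/4 = 1.39

1.39


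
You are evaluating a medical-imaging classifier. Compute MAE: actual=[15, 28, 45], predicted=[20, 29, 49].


Absolute errors: |15-20|=5, |28-29|=1, |45-49|=4
Sum = 10
MAE = 10/3 = 10/3

10/3


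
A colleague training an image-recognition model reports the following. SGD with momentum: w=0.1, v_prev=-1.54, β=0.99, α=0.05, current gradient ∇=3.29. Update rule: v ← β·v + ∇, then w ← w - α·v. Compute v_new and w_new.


v_new = 0.99·-1.54 + 3.29 = -1.5246 + 3.29 = 1.7654
w_new = 0.1 - 0.05·1.7654 = 0.1 - 0.08827 = 0.01173

v_new=1.7654, w_new=0.01173


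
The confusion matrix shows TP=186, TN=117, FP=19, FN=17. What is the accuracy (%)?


Accuracy = (TP+TN)/(TP+TN+FP+FN)
= (186+117)/(339)
= 303/339 = 89.38%

89.38%


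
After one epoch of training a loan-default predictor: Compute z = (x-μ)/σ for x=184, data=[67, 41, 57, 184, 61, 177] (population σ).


μ = 97.8333, σ = 59.0153
z = (184 - 97.8333)/59.0153 = 1.4601

1.4601


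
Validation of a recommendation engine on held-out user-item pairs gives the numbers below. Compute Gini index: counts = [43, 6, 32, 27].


Probabilities: [43/108, 6/108, 32/108, 27/108] ≈ [0.3981, 0.0556, 0.2963, 0.25]
Σpᵢ² = (1849 + 36 + 1024 + 729)/108² = 3638/11664
Gini = 1 - Σpᵢ² = 1 - 3638/11664 = 0.6881

0.6881


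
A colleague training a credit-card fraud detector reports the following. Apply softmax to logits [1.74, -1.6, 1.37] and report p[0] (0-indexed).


Exponentials: e^1.74=5.6973, e^-1.6=0.2019, e^1.37=3.9354
Sum = 9.8346
Softmax = [0.5793, 0.0205, 0.4002]
p[0] = 5.6973/9.8346 = 0.5793

0.5793


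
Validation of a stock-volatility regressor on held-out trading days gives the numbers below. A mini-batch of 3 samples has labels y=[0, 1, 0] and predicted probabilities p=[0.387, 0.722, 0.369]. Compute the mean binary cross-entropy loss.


L[0] = -ln(1-0.387) = -ln(0.613) = 0.4894
L[1] = -ln(0.722) = 0.3257
L[2] = -ln(1-0.369) = -ln(0.631) = 0.4604
mean = (0.4894 + 0.3257 + 0.4604)/3 = 0.4252

0.4252


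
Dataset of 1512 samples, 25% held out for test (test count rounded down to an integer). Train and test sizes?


Test = ⌊1512·25/100⌋ = 378
Train = 1512 - 378 = 1134

Train: 1134, Test: 378


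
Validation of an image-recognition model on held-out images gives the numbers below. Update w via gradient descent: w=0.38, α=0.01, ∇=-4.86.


w_new = w - α·∇
= 0.38 - 0.01·-4.86
= 0.38 + 0.0486
= 0.4286

0.4286


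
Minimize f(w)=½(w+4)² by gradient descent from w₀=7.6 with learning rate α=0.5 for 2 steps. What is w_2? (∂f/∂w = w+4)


step 1: grad = 7.6+4 = 11.6; w = 7.6 - 0.5·(11.6) = 1.8
step 2: grad = 1.8+4 = 5.8; w = 1.8 - 0.5·(5.8) = -1.1

-1.1


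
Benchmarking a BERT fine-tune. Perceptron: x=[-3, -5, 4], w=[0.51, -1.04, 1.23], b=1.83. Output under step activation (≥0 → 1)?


z = (-3)·(0.51) + (-5)·(-1.04) + (4)·(1.23) + 1.83
  = 10.42
step(z) = 1 (z≥0)

1


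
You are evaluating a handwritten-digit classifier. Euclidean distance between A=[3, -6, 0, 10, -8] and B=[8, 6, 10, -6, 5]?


d = √((3-8)² + (-6-6)² + (0-10)² + (10+ 6)² + (-8-5)²)
  = √(25 + 144 + 100 + 256 + 169)
  = √694 = 26.3439

26.3439


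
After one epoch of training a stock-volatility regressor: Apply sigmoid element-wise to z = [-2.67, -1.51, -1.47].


σ(-2.67) = 1/(1+e^2.67) = 0.0648
σ(-1.51) = 1/(1+e^1.51) = 0.1809
σ(-1.47) = 1/(1+e^1.47) = 0.1869
result = [0.0648, 0.1809, 0.1869]

[0.0648, 0.1809, 0.1869]


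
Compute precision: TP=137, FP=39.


Precision = TP/(TP+FP)
= 137/(137+39)
= 137/176 = 77.84%

77.84%


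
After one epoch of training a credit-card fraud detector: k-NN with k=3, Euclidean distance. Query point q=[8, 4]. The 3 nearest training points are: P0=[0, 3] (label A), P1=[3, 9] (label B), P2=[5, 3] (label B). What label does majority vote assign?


d(q,P0) = 8.0623  (label A)
d(q,P1) = 7.0711  (label B)
d(q,P2) = 3.1623  (label B)
Votes: A=1, B=2
Majority → B

B


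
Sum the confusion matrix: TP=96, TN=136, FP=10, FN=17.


Total = TP + TN + FP + FN
= 96 + 136 + 10 + 17
= 259
(Predicted positive: 106, predicted negative: 153)

259


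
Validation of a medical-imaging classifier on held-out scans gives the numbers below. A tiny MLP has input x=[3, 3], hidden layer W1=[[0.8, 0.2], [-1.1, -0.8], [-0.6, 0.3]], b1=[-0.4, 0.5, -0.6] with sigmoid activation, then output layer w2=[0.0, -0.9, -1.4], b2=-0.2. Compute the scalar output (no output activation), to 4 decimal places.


z1[0] = (0.8)·(3) + (0.2)·(3) - 0.4 = 2.6
z1[1] = (-1.1)·(3) + (-0.8)·(3) + 0.5 = -5.2
z1[2] = (-0.6)·(3) + (0.3)·(3) - 0.6 = -1.5
h = sigmoid(z1) = [0.9309, 0.0055, 0.1824]
output = (0.0)·(0.9309) + (-0.9)·(0.0055) + (-1.4)·(0.1824) - 0.2 = -0.4603

-0.4603


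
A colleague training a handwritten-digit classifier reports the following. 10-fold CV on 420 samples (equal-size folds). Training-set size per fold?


Fold size = 420/10 = 42
Training per fold = 420 - 42 = 378

378


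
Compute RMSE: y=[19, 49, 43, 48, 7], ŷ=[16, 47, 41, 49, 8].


MSE = 19/5 = 3.8
RMSE = √(19/5) = 1.9494

1.9494


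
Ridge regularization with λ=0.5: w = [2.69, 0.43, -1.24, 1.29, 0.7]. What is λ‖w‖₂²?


‖w‖₂² = (2.69)² + (0.43)² + (-1.24)² + (1.29)² + (0.7)²
     = 7.2361 + 0.1849 + 1.5376 + 1.6641 + 0.49
     = 11.1127
λ·‖w‖₂² = 0.5·11.1127 = 5.55635

5.55635


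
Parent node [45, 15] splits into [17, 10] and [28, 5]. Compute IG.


Parent = [45, 15], H_parent = 0.8113
H_left = 0.951 (n=27), H_right = 0.6136 (n=33)
H_children = (27/60)·0.951 + (33/60)·0.6136 = 0.7654
IG = 0.8113 - 0.7654 = 0.0459

0.0459


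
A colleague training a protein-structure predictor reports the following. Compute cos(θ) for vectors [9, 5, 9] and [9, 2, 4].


A·B = 9·9 + 5·2 + 9·4 = 127
‖A‖ = √187 = 13.6748, ‖B‖ = √101 = 10.0499
cos = 127/(√187·√101) = 127/√18887 = 0.9241

0.9241


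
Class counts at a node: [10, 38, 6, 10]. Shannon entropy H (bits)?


Probabilities: [10/64, 38/64, 6/64, 10/64] ≈ [0.1562, 0.5938, 0.0938, 0.1562]
H = -((10/64)·log₂(10/64) + (38/64)·log₂(38/64) + (6/64)·log₂(6/64) + (10/64)·log₂(10/64))
  = 1.6036 bits

1.6036 bits


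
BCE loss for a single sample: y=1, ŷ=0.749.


BCE = -[y·ln(p) + (1-y)·ln(1-p)]
= -1·ln(0.749) - 0
= -ln(0.749) = 0.289

0.289


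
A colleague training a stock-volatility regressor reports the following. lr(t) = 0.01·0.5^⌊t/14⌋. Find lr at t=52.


n_drops = ⌊52/14⌋ = 3
lr = 0.01·0.5^3 = 0.01·0.125 = 0.00125

0.00125


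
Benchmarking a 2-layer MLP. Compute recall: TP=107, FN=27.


Recall = TP/(TP+FN)
= 107/(107+27)
= 107/134 = 79.85%

79.85%


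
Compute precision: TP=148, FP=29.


Precision = TP/(TP+FP)
= 148/(148+29)
= 148/177 = 83.62%

83.62%


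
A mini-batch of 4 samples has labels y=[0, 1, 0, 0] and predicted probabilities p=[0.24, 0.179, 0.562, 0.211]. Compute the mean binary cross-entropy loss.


L[0] = -ln(1-0.24) = -ln(0.76) = 0.2744
L[1] = -ln(0.179) = 1.7204
L[2] = -ln(1-0.562) = -ln(0.438) = 0.8255
L[3] = -ln(1-0.211) = -ln(0.789) = 0.237
mean = (0.2744 + 1.7204 + 0.8255 + 0.237)/4 = 0.7643

0.7643


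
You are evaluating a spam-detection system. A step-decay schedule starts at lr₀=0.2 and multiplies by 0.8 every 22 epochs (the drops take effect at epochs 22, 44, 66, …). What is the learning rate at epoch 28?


n_drops = ⌊28/22⌋ = 1
lr = 0.2·0.8^1 = 0.2·0.8 = 0.16

0.16


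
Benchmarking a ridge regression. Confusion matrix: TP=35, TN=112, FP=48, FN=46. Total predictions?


Total = TP + TN + FP + FN
= 35 + 112 + 48 + 46
= 241
(Predicted positive: 83, predicted negative: 158)

241


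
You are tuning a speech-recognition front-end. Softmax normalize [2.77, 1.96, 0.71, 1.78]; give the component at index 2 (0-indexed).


Exponentials: e^2.77=15.9586, e^1.96=7.0993, e^0.71=2.034, e^1.78=5.9299
Sum = 31.0218
Softmax = [0.5144, 0.2288, 0.0656, 0.1912]
p[2] = 2.034/31.0218 = 0.0656

0.0656


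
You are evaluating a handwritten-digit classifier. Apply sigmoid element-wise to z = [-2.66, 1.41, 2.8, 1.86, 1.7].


σ(-2.66) = 1/(1+e^2.66) = 0.0654
σ(1.41) = 1/(1+e^-1.41) = 0.8038
σ(2.8) = 1/(1+e^-2.8) = 0.9427
σ(1.86) = 1/(1+e^-1.86) = 0.8653
σ(1.7) = 1/(1+e^-1.7) = 0.8455
result = [0.0654, 0.8038, 0.9427, 0.8653, 0.8455]

[0.0654, 0.8038, 0.9427, 0.8653, 0.8455]


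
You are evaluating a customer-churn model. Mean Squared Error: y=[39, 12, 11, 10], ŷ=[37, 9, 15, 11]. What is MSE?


Squared errors: (39-37)²=4, (12-9)²=9, (11-15)²=16, (10-11)²=1
Sum = 30
MSE = 30/4 = 15/2

15/2


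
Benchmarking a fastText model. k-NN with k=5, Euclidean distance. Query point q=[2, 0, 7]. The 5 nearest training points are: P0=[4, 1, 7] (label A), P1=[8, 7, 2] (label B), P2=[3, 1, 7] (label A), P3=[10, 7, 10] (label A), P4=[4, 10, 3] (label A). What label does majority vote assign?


d(q,P0) = 2.2361  (label A)
d(q,P1) = 10.4881  (label B)
d(q,P2) = 1.4142  (label A)
d(q,P3) = 11.0454  (label A)
d(q,P4) = 10.9545  (label A)
Votes: A=4, B=1
Majority → A

A


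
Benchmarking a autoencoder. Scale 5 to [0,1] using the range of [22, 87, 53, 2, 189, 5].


min=2, max=189
(5-2)/(189-2) = 3/187 = 0.016

0.016


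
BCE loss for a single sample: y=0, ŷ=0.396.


BCE = -[y·ln(p) + (1-y)·ln(1-p)]
= -0 - 1·ln(1-0.396)
= -ln(0.604) = 0.5042

0.5042


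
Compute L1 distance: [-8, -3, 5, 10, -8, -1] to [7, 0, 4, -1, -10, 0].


d = |-8-7| + |-3-0| + |5-4| + |10+ 1| + |-8+ 10| + |-1-0|
  = 15 + 3 + 1 + 11 + 2 + 1
  = 33

33


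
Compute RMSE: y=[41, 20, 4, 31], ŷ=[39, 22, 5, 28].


MSE = 18/4 = 4.5
RMSE = √(18/4) = 2.1213

2.1213


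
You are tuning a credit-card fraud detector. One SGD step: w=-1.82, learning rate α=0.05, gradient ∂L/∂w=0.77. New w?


w_new = w - α·∇
= -1.82 - 0.05·0.77
= -1.82 - 0.0385
= -1.8585

-1.8585


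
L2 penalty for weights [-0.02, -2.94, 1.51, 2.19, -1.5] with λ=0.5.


‖w‖₂² = (-0.02)² + (-2.94)² + (1.51)² + (2.19)² + (-1.5)²
     = 0.0004 + 8.6436 + 2.2801 + 4.7961 + 2.25
     = 17.9702
λ·‖w‖₂² = 0.5·17.9702 = 8.9851

8.9851


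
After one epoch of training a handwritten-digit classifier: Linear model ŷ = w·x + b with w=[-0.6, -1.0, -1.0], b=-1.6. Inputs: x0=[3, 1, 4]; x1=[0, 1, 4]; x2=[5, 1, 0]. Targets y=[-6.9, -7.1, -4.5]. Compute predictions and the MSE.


ŷ0 = (-0.6)·(3) + (-1.0)·(1) + (-1.0)·(4) - 1.6 = -8.4
ŷ1 = (-0.6)·(0) + (-1.0)·(1) + (-1.0)·(4) - 1.6 = -6.6
ŷ2 = (-0.6)·(5) + (-1.0)·(1) + (-1.0)·(0) - 1.6 = -5.6
errors² = [2.25, 0.25, 1.21]
MSE = 3.7100/3 = 1.2367

1.2367


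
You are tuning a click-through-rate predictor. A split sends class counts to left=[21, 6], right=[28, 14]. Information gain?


Parent = [49, 20], H_parent = 0.8685
H_left = 0.7642 (n=27), H_right = 0.9183 (n=42)
H_children = (27/69)·0.7642 + (42/69)·0.9183 = 0.858
IG = 0.8685 - 0.858 = 0.0105

0.0105


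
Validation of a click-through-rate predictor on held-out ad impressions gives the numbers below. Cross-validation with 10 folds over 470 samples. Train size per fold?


Fold size = 470/10 = 47
Training per fold = 470 - 47 = 423

423


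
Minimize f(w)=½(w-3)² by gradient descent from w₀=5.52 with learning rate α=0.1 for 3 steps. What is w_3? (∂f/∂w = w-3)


step 1: grad = 5.52-3 = 2.52; w = 5.52 - 0.1·(2.52) = 5.268
step 2: grad = 5.268-3 = 2.268; w = 5.268 - 0.1·(2.268) = 5.0412
step 3: grad = 5.0412-3 = 2.0412; w = 5.0412 - 0.1·(2.0412) = 4.83708

4.83708


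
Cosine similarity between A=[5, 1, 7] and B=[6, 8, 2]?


A·B = 5·6 + 1·8 + 7·2 = 52
‖A‖ = √75 = 8.6603, ‖B‖ = √104 = 10.198
cos = 52/(√75·√104) = 52/√7800 = 0.5888

0.5888


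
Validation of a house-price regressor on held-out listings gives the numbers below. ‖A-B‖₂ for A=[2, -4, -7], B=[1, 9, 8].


d = √((2-1)² + (-4-9)² + (-7-8)²)
  = √(1 + 169 + 225)
  = √395 = 19.8746

19.8746


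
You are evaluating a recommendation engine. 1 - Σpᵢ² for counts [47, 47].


Probabilities: [47/94, 47/94] ≈ [0.5, 0.5]
Σpᵢ² = (2209 + 2209)/94² = 4418/8836
Gini = 1 - Σpᵢ² = 1 - 4418/8836 = 0.5

0.5


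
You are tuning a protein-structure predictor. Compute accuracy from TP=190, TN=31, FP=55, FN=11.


Accuracy = (TP+TN)/(TP+TN+FP+FN)
= (190+31)/(287)
= 221/287 = 77.0%

77.0%


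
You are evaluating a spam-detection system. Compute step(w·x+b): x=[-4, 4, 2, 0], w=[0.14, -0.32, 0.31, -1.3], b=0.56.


z = (-4)·(0.14) + (4)·(-0.32) + (2)·(0.31) + (0)·(-1.3) + 0.56
  = -0.66
step(z) = 0 (z<0)

0


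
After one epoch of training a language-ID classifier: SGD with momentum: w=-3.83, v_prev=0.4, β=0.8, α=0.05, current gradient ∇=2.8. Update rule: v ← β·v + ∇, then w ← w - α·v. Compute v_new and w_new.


v_new = 0.8·0.4 + 2.8 = 0.32 + 2.8 = 3.12
w_new = -3.83 - 0.05·3.12 = -3.83 - 0.156 = -3.986

v_new=3.12, w_new=-3.986


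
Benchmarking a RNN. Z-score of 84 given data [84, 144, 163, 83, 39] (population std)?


μ = 102.6, σ = 45.0271
z = (84 - 102.6)/45.0271 = -0.4131

-0.4131


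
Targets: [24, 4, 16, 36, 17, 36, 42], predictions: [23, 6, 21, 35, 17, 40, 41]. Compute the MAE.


Absolute errors: |24-23|=1, |4-6|=2, |16-21|=5, |36-35|=1, |17-17|=0, |36-40|=4, |42-41|=1
Sum = 14
MAE = 14/7 = 2

2


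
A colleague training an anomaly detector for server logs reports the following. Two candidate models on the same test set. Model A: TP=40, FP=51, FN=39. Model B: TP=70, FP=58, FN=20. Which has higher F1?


Model A: P=40/91=0.4396, R=40/79=0.5063, F1=2PR/(P+R)=2TP/(2TP+FP+FN)=80/170=0.4706
Model B: P=70/128=0.5469, R=70/90=0.7778, F1=2PR/(P+R)=2TP/(2TP+FP+FN)=140/218=0.6422
0.4706 < 0.6422 → Model B

Model B


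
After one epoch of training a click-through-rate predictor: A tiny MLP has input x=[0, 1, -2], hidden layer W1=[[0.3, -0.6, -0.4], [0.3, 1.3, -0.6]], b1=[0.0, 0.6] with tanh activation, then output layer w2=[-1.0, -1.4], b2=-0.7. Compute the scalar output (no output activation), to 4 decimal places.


z1[0] = (0.3)·(0) + (-0.6)·(1) + (-0.4)·(-2) + 0.0 = 0.2
z1[1] = (0.3)·(0) + (1.3)·(1) + (-0.6)·(-2) + 0.6 = 3.1
h = tanh(z1) = [0.1974, 0.9959]
output = (-1.0)·(0.1974) + (-1.4)·(0.9959) - 0.7 = -2.2917

-2.2917


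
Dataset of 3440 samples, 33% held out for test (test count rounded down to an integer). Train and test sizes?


Test = ⌊3440·33/100⌋ = 1135
Train = 3440 - 1135 = 2305

Train: 2305, Test: 1135


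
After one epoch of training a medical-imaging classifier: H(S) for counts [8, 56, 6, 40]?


Probabilities: [8/110, 56/110, 6/110, 40/110] ≈ [0.0727, 0.5091, 0.0545, 0.3636]
H = -((8/110)·log₂(8/110) + (56/110)·log₂(56/110) + (6/110)·log₂(6/110) + (40/110)·log₂(40/110))
  = 1.5305 bits

1.5305 bits


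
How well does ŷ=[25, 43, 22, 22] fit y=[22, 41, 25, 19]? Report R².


ȳ = 26.75
SS_res = Σ(y-ŷ)² = 31
SS_tot = Σ(y-ȳ)² = 288.75
R² = 1 - SS_res/SS_tot = 1 - 0.1074 = 0.8926

0.8926


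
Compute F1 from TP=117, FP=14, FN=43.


Precision = 117/131 = 0.8931
Recall = 117/160 = 0.7312
F1 = 2·P·R/(P+R) = 2·TP/(2·TP+FP+FN) = 234/(234+14+43) = 234/291 = 0.8041

0.8041


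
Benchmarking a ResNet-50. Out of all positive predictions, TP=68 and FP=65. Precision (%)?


Precision = TP/(TP+FP)
= 68/(68+65)
= 68/133 = 51.13%

51.13%


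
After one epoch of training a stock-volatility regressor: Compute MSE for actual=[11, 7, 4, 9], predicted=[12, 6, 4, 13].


Squared errors: (11-12)²=1, (7-6)²=1, (4-4)²=0, (9-13)²=16
Sum = 18
MSE = 18/4 = 9/2

9/2


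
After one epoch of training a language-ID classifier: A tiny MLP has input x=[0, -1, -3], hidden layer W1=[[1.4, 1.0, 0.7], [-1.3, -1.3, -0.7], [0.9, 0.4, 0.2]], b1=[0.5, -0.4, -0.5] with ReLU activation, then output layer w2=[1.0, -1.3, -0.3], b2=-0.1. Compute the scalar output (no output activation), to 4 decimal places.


z1[0] = (1.4)·(0) + (1.0)·(-1) + (0.7)·(-3) + 0.5 = -2.6
z1[1] = (-1.3)·(0) + (-1.3)·(-1) + (-0.7)·(-3) - 0.4 = 3.0
z1[2] = (0.9)·(0) + (0.4)·(-1) + (0.2)·(-3) - 0.5 = -1.5
h = ReLU(z1) = [0.0, 3.0, 0.0]
output = (1.0)·(0.0) + (-1.3)·(3.0) + (-0.3)·(0.0) - 0.1 = -4.0

-4.0


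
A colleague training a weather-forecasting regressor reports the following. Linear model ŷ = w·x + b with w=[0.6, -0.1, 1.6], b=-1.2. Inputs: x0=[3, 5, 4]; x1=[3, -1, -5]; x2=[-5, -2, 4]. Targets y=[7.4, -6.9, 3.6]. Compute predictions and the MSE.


ŷ0 = (0.6)·(3) + (-0.1)·(5) + (1.6)·(4) - 1.2 = 6.5
ŷ1 = (0.6)·(3) + (-0.1)·(-1) + (1.6)·(-5) - 1.2 = -7.3
ŷ2 = (0.6)·(-5) + (-0.1)·(-2) + (1.6)·(4) - 1.2 = 2.4
errors² = [0.81, 0.16, 1.44]
MSE = 2.4100/3 = 0.8033

0.8033


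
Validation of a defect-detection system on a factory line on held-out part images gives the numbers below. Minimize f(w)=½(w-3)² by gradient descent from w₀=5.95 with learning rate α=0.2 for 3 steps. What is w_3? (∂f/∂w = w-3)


step 1: grad = 5.95-3 = 2.95; w = 5.95 - 0.2·(2.95) = 5.36
step 2: grad = 5.36-3 = 2.36; w = 5.36 - 0.2·(2.36) = 4.888
step 3: grad = 4.888-3 = 1.888; w = 4.888 - 0.2·(1.888) = 4.5104

4.5104


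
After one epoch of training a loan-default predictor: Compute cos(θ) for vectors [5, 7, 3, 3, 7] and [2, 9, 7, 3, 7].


A·B = 5·2 + 7·9 + 3·7 + 3·3 + 7·7 = 152
‖A‖ = √141 = 11.8743, ‖B‖ = √192 = 13.8564
cos = 152/(√141·√192) = 152/√27072 = 0.9238

0.9238


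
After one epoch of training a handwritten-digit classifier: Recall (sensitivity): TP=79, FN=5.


Recall = TP/(TP+FN)
= 79/(79+5)
= 79/84 = 94.05%

94.05%


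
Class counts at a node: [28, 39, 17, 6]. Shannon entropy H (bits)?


Probabilities: [28/90, 39/90, 17/90, 6/90] ≈ [0.3111, 0.4333, 0.1889, 0.0667]
H = -((28/90)·log₂(28/90) + (39/90)·log₂(39/90) + (17/90)·log₂(17/90) + (6/90)·log₂(6/90))
  = 1.7615 bits

1.7615 bits


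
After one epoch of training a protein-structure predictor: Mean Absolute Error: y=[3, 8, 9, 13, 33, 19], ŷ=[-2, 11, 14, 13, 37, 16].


Absolute errors: |3+ 2|=5, |8-11|=3, |9-14|=5, |13-13|=0, |33-37|=4, |19-16|=3
Sum = 20
MAE = 20/6 = 10/3

10/3


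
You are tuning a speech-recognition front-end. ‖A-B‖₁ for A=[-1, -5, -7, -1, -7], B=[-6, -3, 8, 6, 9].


d = |-1+ 6| + |-5+ 3| + |-7-8| + |-1-6| + |-7-9|
  = 5 + 2 + 15 + 7 + 16
  = 45

45


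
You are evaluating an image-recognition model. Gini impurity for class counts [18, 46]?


Probabilities: [18/64, 46/64] ≈ [0.2812, 0.7188]
Σpᵢ² = (324 + 2116)/64² = 2440/4096
Gini = 1 - Σpᵢ² = 1 - 2440/4096 = 0.4043

0.4043


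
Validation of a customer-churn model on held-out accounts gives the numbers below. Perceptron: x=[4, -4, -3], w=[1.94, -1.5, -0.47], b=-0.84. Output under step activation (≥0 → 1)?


z = (4)·(1.94) + (-4)·(-1.5) + (-3)·(-0.47) - 0.84
  = 14.33
step(z) = 1 (z≥0)

1


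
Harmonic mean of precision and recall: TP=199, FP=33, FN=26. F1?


Precision = 199/232 = 0.8578
Recall = 199/225 = 0.8844
F1 = 2·P·R/(P+R) = 2·TP/(2·TP+FP+FN) = 398/(398+33+26) = 398/457 = 0.8709

0.8709


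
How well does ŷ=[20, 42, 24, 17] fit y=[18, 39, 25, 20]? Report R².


ȳ = 25.5
SS_res = Σ(y-ŷ)² = 23
SS_tot = Σ(y-ȳ)² = 269
R² = 1 - SS_res/SS_tot = 1 - 0.0855 = 0.9145

0.9145


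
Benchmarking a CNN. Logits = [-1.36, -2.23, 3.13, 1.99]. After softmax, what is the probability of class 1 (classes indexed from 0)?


Exponentials: e^-1.36=0.2567, e^-2.23=0.1075, e^3.13=22.874, e^1.99=7.3155
Sum = 30.5537
Softmax = [0.0084, 0.0035, 0.7486, 0.2394]
p[1] = 0.1075/30.5537 = 0.0035

0.0035


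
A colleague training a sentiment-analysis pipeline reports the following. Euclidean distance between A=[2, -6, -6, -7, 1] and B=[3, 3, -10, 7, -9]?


d = √((2-3)² + (-6-3)² + (-6+ 10)² + (-7-7)² + (1+ 9)²)
  = √(1 + 81 + 16 + 196 + 100)
  = √394 = 19.8494

19.8494


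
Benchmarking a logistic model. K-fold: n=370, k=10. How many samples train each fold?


Fold size = 370/10 = 37
Training per fold = 370 - 37 = 333

333


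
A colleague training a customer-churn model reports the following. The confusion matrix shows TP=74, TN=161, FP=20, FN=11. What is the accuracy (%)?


Accuracy = (TP+TN)/(TP+TN+FP+FN)
= (74+161)/(266)
= 235/266 = 88.35%

88.35%


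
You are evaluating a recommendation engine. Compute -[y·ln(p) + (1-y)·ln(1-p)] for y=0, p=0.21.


BCE = -[y·ln(p) + (1-y)·ln(1-p)]
= -0 - 1·ln(1-0.21)
= -ln(0.79) = 0.2357

0.2357


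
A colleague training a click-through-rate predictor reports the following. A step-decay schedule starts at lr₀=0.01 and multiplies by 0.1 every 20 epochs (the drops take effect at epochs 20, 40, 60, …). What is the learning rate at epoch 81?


n_drops = ⌊81/20⌋ = 4
lr = 0.01·0.1^4 = 0.01·0.0001 = 0.000001

0.000001


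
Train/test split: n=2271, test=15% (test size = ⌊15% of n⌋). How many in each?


Test = ⌊2271·15/100⌋ = 340
Train = 2271 - 340 = 1931

Train: 1931, Test: 340


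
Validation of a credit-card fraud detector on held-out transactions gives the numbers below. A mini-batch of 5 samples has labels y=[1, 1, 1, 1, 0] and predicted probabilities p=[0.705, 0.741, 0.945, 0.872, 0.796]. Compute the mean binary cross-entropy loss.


L[0] = -ln(0.705) = 0.3496
L[1] = -ln(0.741) = 0.2998
L[2] = -ln(0.945) = 0.0566
L[3] = -ln(0.872) = 0.137
L[4] = -ln(1-0.796) = -ln(0.204) = 1.5896
mean = (0.3496 + 0.2998 + 0.0566 + 0.137 + 1.5896)/5 = 0.4865

0.4865


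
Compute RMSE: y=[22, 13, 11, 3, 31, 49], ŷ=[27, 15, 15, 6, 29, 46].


MSE = 67/6 = 11.1667
RMSE = √(67/6) = 3.3417

3.3417


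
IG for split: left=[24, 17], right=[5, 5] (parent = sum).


Parent = [29, 22], H_parent = 0.9864
H_left = 0.9789 (n=41), H_right = 1 (n=10)
H_children = (41/51)·0.9789 + (10/51)·1 = 0.983
IG = 0.9864 - 0.983 = 0.0034

0.0034


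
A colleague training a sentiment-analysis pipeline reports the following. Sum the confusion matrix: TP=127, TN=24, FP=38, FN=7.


Total = TP + TN + FP + FN
= 127 + 24 + 38 + 7
= 196
(Predicted positive: 165, predicted negative: 31)

196


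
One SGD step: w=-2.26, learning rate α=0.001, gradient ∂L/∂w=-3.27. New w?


w_new = w - α·∇
= -2.26 - 0.001·-3.27
= -2.26 + 0.00327
= -2.25673

-2.25673


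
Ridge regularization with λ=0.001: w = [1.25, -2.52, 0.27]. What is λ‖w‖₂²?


‖w‖₂² = (1.25)² + (-2.52)² + (0.27)²
     = 1.5625 + 6.3504 + 0.0729
     = 7.9858
λ·‖w‖₂² = 0.001·7.9858 = 0.007986

0.007986


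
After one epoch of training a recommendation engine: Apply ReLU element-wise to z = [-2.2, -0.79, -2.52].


ReLU(-2.2) = max(0, -2.2) = 0.0
ReLU(-0.79) = max(0, -0.79) = 0.0
ReLU(-2.52) = max(0, -2.52) = 0.0
result = [0.0, 0.0, 0.0]

[0.0, 0.0, 0.0]


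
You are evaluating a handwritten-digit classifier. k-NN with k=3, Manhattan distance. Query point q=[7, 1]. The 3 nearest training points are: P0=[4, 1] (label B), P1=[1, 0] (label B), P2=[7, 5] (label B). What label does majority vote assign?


d(q,P0) = 3  (label B)
d(q,P1) = 7  (label B)
d(q,P2) = 4  (label B)
Votes: A=0, B=3
Majority → B

B


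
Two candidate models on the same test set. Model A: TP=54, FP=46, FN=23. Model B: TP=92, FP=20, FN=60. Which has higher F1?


Model A: P=54/100=0.54, R=54/77=0.7013, F1=2PR/(P+R)=2TP/(2TP+FP+FN)=108/177=0.6102
Model B: P=92/112=0.8214, R=92/152=0.6053, F1=2PR/(P+R)=2TP/(2TP+FP+FN)=184/264=0.697
0.6102 < 0.697 → Model B

Model B


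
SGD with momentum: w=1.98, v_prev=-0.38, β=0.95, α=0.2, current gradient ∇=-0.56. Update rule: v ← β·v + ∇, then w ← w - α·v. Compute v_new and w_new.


v_new = 0.95·-0.38 - 0.56 = -0.361 - 0.56 = -0.921
w_new = 1.98 - 0.2·-0.921 = 1.98 + 0.1842 = 2.1642

v_new=-0.921, w_new=2.1642


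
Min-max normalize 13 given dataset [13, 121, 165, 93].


min=13, max=165
(13-13)/(165-13) = 0/152 = 0.0

0.0


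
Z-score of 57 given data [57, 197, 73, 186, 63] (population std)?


μ = 115.2, σ = 62.6048
z = (57 - 115.2)/62.6048 = -0.9296

-0.9296


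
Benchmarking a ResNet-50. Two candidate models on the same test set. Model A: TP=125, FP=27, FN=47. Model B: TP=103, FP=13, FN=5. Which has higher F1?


Model A: P=125/152=0.8224, R=125/172=0.7267, F1=2PR/(P+R)=2TP/(2TP+FP+FN)=250/324=0.7716
Model B: P=103/116=0.8879, R=103/108=0.9537, F1=2PR/(P+R)=2TP/(2TP+FP+FN)=206/224=0.9196
0.7716 < 0.9196 → Model B

Model B


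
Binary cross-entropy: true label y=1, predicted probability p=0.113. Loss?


BCE = -[y·ln(p) + (1-y)·ln(1-p)]
= -1·ln(0.113) - 0
= -ln(0.113) = 2.1804

2.1804


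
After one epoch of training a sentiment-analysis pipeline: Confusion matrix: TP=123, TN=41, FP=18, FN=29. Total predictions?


Total = TP + TN + FP + FN
= 123 + 41 + 18 + 29
= 211
(Predicted positive: 141, predicted negative: 70)

211
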